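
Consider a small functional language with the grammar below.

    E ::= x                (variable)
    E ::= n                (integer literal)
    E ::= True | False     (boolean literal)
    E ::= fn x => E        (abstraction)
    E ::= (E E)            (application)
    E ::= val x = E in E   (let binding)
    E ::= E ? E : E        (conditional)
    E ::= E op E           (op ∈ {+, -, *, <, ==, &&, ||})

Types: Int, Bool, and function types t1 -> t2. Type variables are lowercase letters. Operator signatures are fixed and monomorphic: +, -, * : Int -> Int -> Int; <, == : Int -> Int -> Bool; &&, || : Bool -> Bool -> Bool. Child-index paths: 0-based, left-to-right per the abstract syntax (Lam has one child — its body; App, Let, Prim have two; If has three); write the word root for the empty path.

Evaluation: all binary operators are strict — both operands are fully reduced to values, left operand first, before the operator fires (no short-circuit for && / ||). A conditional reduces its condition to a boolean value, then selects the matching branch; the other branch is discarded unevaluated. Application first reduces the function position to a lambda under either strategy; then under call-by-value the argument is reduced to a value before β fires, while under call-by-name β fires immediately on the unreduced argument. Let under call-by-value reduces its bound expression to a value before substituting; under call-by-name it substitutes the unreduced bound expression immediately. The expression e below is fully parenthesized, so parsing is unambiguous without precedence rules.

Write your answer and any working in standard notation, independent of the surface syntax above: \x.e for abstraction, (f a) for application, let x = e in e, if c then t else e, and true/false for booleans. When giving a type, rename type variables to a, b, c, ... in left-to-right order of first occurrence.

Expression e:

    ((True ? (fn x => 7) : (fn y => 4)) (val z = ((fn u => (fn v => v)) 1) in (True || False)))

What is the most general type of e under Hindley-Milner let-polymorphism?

Answer: Int

Derivation:
  unify Bool ~ Bool
\x._ : a -> Int
\y._ : b -> Int
  unify a -> Int ~ b -> Int
  unify a ~ b
  unify Int ~ Int
v : d
\v._ : d -> d
\u._ : c -> d -> d
  unify c -> d -> d ~ Int -> e
  unify c ~ Int
  unify d -> d ~ e
_ _ : d -> d
let z : forall. d -> d
  unify Bool ~ Bool
  unify Bool ~ Bool
  unify b -> Int ~ Bool -> f
  unify b ~ Bool
  unify Int ~ f
_ _ : Int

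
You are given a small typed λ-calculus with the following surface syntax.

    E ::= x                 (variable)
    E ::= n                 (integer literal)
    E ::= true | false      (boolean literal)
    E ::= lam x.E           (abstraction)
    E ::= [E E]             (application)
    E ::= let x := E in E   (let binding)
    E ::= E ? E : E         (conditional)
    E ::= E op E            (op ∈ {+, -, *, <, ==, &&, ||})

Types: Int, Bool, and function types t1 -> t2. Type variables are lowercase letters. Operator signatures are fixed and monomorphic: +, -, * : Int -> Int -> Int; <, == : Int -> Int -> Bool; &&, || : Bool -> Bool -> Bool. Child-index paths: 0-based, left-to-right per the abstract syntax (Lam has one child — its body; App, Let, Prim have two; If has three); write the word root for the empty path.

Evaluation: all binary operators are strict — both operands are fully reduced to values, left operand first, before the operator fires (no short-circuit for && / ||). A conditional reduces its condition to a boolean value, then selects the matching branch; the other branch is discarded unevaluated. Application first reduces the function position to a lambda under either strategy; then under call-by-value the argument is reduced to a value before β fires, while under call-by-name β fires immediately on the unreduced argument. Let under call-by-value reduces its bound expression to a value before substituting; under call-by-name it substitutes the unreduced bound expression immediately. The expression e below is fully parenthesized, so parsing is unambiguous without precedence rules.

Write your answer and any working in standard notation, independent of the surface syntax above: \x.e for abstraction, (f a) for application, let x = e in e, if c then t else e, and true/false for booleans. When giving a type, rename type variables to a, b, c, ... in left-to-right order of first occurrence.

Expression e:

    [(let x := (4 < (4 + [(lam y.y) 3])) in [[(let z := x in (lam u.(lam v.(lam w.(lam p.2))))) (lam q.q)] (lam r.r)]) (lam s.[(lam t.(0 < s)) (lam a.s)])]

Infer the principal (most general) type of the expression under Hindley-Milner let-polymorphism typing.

Derivation:
  unify Int ~ Int
  unify Int ~ Int
y : a
\y._ : a -> a
  unify a -> a ~ Int -> b
  unify a ~ Int
  unify Int ~ b
_ _ : Int
  unify Int ~ Int
  unify Int ~ Int
let x : Bool
x : Bool
let z : Bool
\p._ : f -> Int
\w._ : e -> f -> Int
\v._ : d -> e -> f -> Int
\u._ : c -> d -> e -> f -> Int
q : g
\q._ : g -> g
  unify c -> d -> e -> f -> Int ~ (g -> g) -> h
  unify c ~ g -> g
  unify d -> e -> f -> Int ~ h
_ _ : d -> e -> f -> Int
r : i
\r._ : i -> i
  unify d -> e -> f -> Int ~ (i -> i) -> j
  unify d ~ i -> i
  unify e -> f -> Int ~ j
_ _ : e -> f -> Int
  unify Int ~ Int
s : k
  unify k ~ Int
\t._ : l -> Bool
s : Int
\a._ : m -> Int
  unify l -> Bool ~ (m -> Int) -> n
  unify l ~ m -> Int
  unify Bool ~ n
_ _ : Bool
\s._ : Int -> Bool
  unify e -> f -> Int ~ (Int -> Bool) -> o
  unify e ~ Int -> Bool
  unify f -> Int ~ o
_ _ : f -> Int

Answer: a -> Int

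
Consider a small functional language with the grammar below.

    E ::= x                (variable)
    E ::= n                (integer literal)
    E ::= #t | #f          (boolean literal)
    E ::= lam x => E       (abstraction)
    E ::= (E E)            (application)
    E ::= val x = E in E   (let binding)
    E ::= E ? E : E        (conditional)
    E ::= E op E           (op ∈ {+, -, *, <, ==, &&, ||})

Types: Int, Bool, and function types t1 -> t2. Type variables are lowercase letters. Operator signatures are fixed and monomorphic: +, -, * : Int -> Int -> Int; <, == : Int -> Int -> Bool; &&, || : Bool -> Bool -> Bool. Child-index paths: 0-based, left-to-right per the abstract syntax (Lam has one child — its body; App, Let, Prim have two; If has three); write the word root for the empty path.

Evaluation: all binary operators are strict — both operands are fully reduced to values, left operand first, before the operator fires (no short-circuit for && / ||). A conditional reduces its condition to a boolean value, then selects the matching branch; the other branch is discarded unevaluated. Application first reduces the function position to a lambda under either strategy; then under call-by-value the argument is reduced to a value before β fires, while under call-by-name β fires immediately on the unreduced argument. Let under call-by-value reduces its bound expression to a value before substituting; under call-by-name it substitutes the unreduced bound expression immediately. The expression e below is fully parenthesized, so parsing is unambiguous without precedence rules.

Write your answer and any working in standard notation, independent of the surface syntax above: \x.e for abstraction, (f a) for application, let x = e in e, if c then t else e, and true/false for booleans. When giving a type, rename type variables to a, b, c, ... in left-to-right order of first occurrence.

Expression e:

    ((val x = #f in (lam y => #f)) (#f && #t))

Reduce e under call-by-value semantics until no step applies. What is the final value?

Answer: false

Working:
step 0: ((let x = false in (\y.false)) (false && true))
step 1: [let@0] ((\y.false) (false && true))
step 2: [delta@1] ((\y.false) false)
step 3: [beta@root] false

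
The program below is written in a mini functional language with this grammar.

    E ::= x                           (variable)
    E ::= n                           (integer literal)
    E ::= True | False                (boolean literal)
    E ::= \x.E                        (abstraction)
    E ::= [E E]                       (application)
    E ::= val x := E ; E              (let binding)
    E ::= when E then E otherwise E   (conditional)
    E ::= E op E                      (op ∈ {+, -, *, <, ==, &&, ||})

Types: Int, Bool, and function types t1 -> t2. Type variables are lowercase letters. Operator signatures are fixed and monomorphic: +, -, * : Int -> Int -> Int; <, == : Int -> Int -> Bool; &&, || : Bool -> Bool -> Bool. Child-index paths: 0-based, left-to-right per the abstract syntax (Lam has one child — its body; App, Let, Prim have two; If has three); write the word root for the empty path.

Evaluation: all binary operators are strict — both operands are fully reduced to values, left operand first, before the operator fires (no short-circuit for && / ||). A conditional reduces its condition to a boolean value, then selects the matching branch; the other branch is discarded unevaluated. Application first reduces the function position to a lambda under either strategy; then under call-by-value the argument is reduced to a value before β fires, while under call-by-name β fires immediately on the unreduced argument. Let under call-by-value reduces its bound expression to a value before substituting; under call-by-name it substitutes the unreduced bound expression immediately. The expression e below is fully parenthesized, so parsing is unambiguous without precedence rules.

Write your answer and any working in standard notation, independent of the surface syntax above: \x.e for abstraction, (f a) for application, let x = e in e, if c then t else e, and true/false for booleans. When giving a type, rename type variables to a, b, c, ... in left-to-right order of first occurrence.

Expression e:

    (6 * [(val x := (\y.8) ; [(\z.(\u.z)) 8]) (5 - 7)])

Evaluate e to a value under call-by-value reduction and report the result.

Trace:
step 0: (6 * ((let x = (\y.8) in ((\z.(\u.z)) 8)) (5 - 7)))
step 1: [let@1.0] (6 * (((\z.(\u.z)) 8) (5 - 7)))
step 2: [beta@1.0] (6 * ((\u.8) (5 - 7)))
step 3: [delta@1.1] (6 * ((\u.8) -2))
step 4: [beta@1] (6 * 8)
step 5: [delta@root] 48

Answer: 48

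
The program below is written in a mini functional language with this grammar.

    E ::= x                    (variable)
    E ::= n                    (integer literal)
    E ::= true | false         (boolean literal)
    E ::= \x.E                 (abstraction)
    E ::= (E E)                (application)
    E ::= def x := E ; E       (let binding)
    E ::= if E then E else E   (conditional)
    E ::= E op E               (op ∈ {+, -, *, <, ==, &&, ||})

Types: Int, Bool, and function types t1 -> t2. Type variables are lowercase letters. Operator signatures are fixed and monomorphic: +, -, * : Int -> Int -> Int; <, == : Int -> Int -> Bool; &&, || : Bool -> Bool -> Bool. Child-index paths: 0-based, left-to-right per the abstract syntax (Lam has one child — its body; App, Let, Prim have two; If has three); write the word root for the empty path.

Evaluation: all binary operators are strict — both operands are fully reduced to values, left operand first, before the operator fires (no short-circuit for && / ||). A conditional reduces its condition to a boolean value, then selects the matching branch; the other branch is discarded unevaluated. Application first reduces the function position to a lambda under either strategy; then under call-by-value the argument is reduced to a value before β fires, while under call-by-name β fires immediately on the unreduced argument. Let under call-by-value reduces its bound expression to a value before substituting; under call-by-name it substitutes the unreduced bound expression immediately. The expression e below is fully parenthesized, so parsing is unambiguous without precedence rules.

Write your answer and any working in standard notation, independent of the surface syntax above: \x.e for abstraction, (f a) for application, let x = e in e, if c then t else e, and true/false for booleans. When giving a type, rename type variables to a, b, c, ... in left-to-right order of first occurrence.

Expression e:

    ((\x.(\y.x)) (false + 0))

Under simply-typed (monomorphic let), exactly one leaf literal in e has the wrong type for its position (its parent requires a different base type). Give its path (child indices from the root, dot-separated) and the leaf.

Answer: 1.0 : false

Derivation:
x : a
\y._ : b -> a
\x._ : a -> b -> a
  unify Bool ~ Int
  FAIL: mismatch Bool ~ Int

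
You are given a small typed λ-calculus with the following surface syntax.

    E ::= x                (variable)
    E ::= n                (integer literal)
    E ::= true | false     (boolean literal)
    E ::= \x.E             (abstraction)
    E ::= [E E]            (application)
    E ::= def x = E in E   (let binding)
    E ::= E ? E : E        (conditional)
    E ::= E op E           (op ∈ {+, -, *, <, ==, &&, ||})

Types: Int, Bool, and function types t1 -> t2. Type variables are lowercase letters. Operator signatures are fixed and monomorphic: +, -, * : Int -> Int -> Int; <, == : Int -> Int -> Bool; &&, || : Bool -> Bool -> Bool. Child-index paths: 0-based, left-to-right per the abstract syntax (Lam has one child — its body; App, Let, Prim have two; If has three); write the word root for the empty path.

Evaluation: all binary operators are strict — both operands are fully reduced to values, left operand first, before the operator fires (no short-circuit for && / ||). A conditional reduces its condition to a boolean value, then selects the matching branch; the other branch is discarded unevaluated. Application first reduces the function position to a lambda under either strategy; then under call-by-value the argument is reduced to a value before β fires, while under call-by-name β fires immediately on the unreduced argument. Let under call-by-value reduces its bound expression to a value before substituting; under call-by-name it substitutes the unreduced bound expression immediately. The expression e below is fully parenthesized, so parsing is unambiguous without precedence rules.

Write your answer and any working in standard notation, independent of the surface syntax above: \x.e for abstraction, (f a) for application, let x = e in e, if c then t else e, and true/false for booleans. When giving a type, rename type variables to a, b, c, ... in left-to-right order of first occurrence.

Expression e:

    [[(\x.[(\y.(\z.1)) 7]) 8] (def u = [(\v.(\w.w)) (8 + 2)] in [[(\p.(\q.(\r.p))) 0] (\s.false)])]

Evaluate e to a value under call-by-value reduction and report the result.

Answer: 1

Working:
step 0: (((\x.((\y.(\z.1)) 7)) 8) (let u = ((\v.(\w.w)) (8 + 2)) in (((\p.(\q.(\r.p))) 0) (\s.false))))
step 1: [beta@0] (((\y.(\z.1)) 7) (let u = ((\v.(\w.w)) (8 + 2)) in (((\p.(\q.(\r.p))) 0) (\s.false))))
step 2: [beta@0] ((\z.1) (let u = ((\v.(\w.w)) (8 + 2)) in (((\p.(\q.(\r.p))) 0) (\s.false))))
step 3: [delta@1.0.1] ((\z.1) (let u = ((\v.(\w.w)) 10) in (((\p.(\q.(\r.p))) 0) (\s.false))))
step 4: [beta@1.0] ((\z.1) (let u = (\w.w) in (((\p.(\q.(\r.p))) 0) (\s.false))))
step 5: [let@1] ((\z.1) (((\p.(\q.(\r.p))) 0) (\s.false)))
step 6: [beta@1.0] ((\z.1) ((\q.(\r.0)) (\s.false)))
step 7: [beta@1] ((\z.1) (\r.0))
step 8: [beta@root] 1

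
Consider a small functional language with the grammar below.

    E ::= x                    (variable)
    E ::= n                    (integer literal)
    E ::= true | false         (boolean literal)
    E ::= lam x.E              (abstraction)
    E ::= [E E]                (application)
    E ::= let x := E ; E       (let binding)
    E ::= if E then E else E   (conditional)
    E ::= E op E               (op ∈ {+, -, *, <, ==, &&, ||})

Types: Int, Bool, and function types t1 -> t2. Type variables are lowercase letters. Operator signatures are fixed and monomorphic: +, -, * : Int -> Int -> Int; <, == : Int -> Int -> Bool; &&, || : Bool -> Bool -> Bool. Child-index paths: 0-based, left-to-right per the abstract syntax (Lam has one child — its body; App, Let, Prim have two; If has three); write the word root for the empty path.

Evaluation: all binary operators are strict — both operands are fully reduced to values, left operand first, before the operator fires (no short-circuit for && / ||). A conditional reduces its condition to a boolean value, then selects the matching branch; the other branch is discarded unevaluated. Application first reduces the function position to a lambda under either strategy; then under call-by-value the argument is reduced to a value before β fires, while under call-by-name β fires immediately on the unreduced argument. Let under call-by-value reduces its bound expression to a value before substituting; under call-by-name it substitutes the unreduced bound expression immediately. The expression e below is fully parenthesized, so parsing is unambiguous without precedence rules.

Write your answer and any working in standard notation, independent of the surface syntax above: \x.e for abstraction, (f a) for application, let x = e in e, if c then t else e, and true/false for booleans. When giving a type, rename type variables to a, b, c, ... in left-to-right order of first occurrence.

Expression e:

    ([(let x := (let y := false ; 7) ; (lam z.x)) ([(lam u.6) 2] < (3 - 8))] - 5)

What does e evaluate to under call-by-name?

Answer: 2

Trace:
step 0: (((let x = (let y = false in 7) in (\z.x)) (((\u.6) 2) < (3 - 8))) - 5)
step 1: [let@0.0] (((\z.(let y = false in 7)) (((\u.6) 2) < (3 - 8))) - 5)
step 2: [beta@0] ((let y = false in 7) - 5)
step 3: [let@0] (7 - 5)
step 4: [delta@root] 2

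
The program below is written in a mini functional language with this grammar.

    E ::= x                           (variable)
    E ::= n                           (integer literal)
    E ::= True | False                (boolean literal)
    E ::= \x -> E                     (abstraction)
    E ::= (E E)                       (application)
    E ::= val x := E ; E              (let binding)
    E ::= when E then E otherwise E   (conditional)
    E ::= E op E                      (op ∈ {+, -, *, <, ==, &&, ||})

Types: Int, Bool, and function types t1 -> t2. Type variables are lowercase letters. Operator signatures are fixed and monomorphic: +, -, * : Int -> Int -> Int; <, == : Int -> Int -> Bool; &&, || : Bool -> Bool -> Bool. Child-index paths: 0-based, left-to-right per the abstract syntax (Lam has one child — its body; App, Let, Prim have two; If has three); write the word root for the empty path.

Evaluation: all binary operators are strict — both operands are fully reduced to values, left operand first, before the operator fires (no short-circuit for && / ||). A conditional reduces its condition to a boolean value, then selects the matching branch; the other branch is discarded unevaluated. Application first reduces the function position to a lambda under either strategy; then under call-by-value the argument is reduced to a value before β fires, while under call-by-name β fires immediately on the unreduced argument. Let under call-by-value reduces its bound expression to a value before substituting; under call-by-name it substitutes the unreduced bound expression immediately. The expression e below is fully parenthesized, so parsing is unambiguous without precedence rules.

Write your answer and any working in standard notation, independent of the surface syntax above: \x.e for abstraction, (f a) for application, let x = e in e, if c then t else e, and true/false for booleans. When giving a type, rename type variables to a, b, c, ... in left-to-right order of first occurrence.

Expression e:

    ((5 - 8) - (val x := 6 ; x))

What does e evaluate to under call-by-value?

Answer: -9

Working:
step 0: ((5 - 8) - (let x = 6 in x))
step 1: [delta@0] (-3 - (let x = 6 in x))
step 2: [let@1] (-3 - 6)
step 3: [delta@root] -9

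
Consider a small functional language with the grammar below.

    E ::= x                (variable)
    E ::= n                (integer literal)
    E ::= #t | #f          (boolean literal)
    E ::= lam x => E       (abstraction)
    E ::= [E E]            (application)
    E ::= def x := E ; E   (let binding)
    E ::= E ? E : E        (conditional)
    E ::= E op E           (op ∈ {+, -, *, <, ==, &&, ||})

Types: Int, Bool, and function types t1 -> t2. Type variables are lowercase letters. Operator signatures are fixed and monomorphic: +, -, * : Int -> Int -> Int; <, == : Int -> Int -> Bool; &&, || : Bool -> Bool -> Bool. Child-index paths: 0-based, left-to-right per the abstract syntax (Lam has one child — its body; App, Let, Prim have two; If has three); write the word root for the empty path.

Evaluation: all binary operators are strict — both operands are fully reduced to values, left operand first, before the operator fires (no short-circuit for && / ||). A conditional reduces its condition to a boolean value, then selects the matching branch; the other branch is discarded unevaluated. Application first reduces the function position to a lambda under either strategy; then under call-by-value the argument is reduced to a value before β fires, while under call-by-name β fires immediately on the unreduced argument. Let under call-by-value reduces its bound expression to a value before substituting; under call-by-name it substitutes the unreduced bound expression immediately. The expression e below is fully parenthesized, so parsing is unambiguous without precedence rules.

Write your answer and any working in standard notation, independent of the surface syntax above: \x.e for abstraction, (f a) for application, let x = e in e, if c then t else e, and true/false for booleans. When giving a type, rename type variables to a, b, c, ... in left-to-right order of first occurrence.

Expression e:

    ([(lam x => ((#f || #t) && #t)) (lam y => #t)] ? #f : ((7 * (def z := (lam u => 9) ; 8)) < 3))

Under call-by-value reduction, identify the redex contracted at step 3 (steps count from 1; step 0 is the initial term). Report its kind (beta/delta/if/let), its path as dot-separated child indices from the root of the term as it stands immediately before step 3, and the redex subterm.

Derivation:
step 0: (if ((\x.((false || true) && true)) (\y.true)) then false else ((7 * (let z = (\u.9) in 8)) < 3))
step 1: [beta@0] (if ((false || true) && true) then false else ((7 * (let z = (\u.9) in 8)) < 3))
step 2: [delta@0.0] (if (true && true) then false else ((7 * (let z = (\u.9) in 8)) < 3))
step 3: [delta@0] (if true then false else ((7 * (let z = (\u.9) in 8)) < 3))

Answer: delta at 0 : (true && true)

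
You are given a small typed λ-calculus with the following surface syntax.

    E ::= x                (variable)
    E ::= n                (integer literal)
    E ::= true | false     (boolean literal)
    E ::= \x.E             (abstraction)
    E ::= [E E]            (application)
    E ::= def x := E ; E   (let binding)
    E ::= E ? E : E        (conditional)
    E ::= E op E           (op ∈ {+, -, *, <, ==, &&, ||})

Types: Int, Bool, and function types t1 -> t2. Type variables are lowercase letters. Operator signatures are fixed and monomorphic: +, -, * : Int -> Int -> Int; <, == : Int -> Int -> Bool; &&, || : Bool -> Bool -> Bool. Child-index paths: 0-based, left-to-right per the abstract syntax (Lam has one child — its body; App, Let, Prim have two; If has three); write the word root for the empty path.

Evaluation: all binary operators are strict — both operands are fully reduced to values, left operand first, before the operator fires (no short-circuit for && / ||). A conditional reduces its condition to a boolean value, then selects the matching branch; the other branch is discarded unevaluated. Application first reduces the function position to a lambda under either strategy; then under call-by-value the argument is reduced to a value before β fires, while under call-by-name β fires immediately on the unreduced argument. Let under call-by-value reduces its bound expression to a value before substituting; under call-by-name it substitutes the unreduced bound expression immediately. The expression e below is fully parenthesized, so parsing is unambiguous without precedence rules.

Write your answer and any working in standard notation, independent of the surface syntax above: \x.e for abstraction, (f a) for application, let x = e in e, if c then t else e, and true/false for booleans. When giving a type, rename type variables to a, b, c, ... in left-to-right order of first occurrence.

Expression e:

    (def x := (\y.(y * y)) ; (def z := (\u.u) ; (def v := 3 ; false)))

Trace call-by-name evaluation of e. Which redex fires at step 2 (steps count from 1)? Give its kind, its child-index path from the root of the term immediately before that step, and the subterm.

Answer: let at root : (let z = (\u.u) in (let v = 3 in false))

Derivation:
step 0: (let x = (\y.(y * y)) in (let z = (\u.u) in (let v = 3 in false)))
step 1: [let@root] (let z = (\u.u) in (let v = 3 in false))
step 2: [let@root] (let v = 3 in false)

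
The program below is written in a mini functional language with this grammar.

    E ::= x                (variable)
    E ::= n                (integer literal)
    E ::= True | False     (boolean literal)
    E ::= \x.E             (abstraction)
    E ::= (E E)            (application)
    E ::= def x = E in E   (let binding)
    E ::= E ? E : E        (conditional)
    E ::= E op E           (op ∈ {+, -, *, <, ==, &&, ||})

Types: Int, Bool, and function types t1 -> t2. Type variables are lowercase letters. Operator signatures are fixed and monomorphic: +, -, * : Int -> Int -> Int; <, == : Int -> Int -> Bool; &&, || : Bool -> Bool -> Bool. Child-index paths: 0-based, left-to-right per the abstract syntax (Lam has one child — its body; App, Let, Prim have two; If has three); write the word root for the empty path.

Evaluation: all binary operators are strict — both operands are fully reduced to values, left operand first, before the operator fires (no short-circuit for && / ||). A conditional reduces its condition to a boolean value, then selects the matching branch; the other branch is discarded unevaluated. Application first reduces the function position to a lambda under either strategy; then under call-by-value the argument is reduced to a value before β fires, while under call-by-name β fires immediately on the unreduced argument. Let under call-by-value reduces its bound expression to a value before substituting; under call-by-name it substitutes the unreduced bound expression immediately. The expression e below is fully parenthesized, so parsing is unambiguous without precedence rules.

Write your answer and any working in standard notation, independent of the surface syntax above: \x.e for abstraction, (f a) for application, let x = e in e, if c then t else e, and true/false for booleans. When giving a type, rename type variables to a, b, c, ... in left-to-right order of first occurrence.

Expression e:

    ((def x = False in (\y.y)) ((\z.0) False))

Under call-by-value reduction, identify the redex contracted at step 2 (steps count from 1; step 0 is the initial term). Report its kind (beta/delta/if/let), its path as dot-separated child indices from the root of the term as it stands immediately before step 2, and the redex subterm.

Answer: beta at 1 : ((\z.0) false)

Derivation:
step 0: ((let x = false in (\y.y)) ((\z.0) false))
step 1: [let@0] ((\y.y) ((\z.0) false))
step 2: [beta@1] ((\y.y) 0)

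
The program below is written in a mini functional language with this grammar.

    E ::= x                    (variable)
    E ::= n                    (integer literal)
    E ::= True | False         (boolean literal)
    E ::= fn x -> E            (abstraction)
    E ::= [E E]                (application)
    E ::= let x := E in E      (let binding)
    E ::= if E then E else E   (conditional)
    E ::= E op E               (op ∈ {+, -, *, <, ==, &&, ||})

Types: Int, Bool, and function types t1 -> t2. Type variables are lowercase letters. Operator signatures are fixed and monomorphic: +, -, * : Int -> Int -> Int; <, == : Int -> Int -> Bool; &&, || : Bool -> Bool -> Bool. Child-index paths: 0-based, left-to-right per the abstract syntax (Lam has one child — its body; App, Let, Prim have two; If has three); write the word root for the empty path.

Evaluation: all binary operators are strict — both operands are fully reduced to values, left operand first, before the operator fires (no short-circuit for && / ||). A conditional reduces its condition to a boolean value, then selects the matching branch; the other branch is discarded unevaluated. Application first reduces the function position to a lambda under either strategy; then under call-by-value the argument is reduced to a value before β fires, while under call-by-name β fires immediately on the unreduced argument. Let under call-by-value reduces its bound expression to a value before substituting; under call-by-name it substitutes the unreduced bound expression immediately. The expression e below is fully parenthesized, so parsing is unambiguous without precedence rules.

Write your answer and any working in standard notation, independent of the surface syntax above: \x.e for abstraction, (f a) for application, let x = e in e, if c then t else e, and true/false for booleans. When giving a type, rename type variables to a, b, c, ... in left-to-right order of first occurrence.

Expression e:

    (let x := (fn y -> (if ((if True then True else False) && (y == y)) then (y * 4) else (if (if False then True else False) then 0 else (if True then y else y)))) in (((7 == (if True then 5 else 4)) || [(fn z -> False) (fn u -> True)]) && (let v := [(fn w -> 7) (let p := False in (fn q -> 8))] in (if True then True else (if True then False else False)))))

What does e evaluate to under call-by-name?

Answer: false

Derivation:
step 0: (let x = (\y.(if ((if true then true else false) && (y == y)) then (y * 4) else (if (if false then true else false) then 0 else (if true then y else y)))) in (((7 == (if true then 5 else 4)) || ((\z.false) (\u.true))) && (let v = ((\w.7) (let p = false in (\q.8))) in (if true then true else (if true then false else false)))))
step 1: [let@root] (((7 == (if true then 5 else 4)) || ((\z.false) (\u.true))) && (let v = ((\w.7) (let p = false in (\q.8))) in (if true then true else (if true then false else false))))
step 2: [if@0.0.1] (((7 == 5) || ((\z.false) (\u.true))) && (let v = ((\w.7) (let p = false in (\q.8))) in (if true then true else (if true then false else false))))
step 3: [delta@0.0] ((false || ((\z.false) (\u.true))) && (let v = ((\w.7) (let p = false in (\q.8))) in (if true then true else (if true then false else false))))
step 4: [beta@0.1] ((false || false) && (let v = ((\w.7) (let p = false in (\q.8))) in (if true then true else (if true then false else false))))
step 5: [delta@0] (false && (let v = ((\w.7) (let p = false in (\q.8))) in (if true then true else (if true then false else false))))
step 6: [let@1] (false && (if true then true else (if true then false else false)))
step 7: [if@1] (false && true)
step 8: [delta@root] false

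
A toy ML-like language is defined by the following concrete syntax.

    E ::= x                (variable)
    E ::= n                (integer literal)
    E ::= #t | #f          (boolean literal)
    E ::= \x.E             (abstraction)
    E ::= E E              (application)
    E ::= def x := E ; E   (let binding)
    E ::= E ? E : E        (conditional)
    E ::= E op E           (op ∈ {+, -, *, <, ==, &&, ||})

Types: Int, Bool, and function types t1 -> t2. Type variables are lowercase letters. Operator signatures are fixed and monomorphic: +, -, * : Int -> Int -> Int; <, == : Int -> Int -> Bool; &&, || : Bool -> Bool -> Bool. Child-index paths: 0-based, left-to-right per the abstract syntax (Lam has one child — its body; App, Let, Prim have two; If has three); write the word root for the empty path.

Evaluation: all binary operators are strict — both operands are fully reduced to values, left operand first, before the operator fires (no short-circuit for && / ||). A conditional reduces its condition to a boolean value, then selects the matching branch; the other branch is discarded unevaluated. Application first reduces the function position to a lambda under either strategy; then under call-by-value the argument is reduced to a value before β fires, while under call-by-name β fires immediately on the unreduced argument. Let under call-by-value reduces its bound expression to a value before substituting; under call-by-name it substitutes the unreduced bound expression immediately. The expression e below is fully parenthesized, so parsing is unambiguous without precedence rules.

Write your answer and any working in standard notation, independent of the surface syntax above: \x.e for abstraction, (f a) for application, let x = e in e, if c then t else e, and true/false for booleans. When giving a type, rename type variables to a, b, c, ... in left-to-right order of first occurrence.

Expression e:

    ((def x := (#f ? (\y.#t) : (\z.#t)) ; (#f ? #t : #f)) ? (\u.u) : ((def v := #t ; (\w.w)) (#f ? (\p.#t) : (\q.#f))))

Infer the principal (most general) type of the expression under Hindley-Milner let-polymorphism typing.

Derivation:
  unify Bool ~ Bool
\y._ : a -> Bool
\z._ : b -> Bool
  unify a -> Bool ~ b -> Bool
  unify a ~ b
  unify Bool ~ Bool
let x : forall. b -> Bool
  unify Bool ~ Bool
  unify Bool ~ Bool
  unify Bool ~ Bool
u : c
\u._ : c -> c
let v : Bool
w : d
\w._ : d -> d
  unify Bool ~ Bool
\p._ : e -> Bool
\q._ : f -> Bool
  unify e -> Bool ~ f -> Bool
  unify e ~ f
  unify Bool ~ Bool
  unify d -> d ~ (f -> Bool) -> g
  unify d ~ f -> Bool
  unify f -> Bool ~ g
_ _ : f -> Bool
  unify c -> c ~ f -> Bool
  unify c ~ f
  unify f ~ Bool

Answer: Bool -> Bool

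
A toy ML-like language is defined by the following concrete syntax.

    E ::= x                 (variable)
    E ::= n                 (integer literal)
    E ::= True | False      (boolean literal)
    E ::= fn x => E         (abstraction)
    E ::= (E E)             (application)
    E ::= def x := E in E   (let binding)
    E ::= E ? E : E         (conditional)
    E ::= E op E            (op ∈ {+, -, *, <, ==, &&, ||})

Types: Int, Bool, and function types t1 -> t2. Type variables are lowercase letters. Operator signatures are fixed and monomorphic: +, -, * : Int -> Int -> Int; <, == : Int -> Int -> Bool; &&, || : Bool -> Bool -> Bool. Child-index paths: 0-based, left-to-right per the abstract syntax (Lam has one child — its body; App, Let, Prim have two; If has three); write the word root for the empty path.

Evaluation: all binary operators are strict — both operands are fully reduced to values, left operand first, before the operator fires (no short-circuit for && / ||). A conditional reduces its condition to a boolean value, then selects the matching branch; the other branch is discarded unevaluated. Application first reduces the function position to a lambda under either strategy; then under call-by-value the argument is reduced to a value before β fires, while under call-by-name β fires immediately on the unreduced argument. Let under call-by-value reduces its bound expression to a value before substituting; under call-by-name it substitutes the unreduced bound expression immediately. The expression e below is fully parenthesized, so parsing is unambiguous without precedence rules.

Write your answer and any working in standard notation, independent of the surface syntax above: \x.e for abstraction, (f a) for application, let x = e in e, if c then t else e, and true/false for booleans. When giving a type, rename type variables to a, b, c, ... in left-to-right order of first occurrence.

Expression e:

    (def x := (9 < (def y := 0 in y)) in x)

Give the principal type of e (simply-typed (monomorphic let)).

Answer: Bool

Working:
  unify Int ~ Int
let y : Int
y : Int
  unify Int ~ Int
let x : Bool
x : Bool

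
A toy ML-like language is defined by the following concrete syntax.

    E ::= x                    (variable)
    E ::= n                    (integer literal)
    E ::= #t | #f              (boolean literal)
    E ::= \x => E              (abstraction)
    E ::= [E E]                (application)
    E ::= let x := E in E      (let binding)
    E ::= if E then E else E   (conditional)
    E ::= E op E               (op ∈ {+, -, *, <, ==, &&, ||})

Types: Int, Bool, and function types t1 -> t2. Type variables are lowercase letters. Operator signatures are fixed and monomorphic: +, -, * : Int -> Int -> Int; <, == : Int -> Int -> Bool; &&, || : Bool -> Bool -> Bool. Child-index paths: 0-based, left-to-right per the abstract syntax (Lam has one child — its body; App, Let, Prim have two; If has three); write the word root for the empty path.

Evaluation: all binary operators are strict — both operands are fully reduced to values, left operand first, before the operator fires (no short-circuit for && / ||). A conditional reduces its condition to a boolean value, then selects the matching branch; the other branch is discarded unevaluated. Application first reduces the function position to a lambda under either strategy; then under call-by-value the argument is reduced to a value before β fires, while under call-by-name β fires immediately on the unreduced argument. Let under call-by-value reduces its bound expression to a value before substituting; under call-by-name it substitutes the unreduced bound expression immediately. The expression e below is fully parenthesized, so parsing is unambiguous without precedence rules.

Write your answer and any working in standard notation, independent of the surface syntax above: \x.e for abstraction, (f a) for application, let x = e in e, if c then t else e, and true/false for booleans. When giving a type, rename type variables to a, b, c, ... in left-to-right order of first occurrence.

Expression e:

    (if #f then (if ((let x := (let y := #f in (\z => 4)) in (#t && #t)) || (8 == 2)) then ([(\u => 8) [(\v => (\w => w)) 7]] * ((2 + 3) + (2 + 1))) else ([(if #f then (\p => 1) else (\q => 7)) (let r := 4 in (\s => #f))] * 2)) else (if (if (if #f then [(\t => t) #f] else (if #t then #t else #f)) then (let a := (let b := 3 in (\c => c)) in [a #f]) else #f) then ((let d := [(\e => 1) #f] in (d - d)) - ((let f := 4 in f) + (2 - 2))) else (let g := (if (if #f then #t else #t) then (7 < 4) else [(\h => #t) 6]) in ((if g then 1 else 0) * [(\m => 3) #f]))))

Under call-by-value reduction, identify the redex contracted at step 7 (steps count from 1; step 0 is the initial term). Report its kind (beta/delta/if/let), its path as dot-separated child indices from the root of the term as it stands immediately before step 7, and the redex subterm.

Trace:
step 0: (if false then (if ((let x = (let y = false in (\z.4)) in (true && true)) || (8 == 2)) then (((\u.8) ((\v.(\w.w)) 7)) * ((2 + 3) + (2 + 1))) else (((if false then (\p.1) else (\q.7)) (let r = 4 in (\s.false))) * 2)) else (if (if (if false then ((\t.t) false) else (if true then true else false)) then (let a = (let b = 3 in (\c.c)) in (a false)) else false) then ((let d = ((\e.1) false) in (d - d)) - ((let f = 4 in f) + (2 - 2))) else (let g = (if (if false then true else true) then (7 < 4) else ((\h.true) 6)) in ((if g then 1 else 0) * ((\m.3) false)))))
step 1: [if@root] (if (if (if false then ((\t.t) false) else (if true then true else false)) then (let a = (let b = 3 in (\c.c)) in (a false)) else false) then ((let d = ((\e.1) false) in (d - d)) - ((let f = 4 in f) + (2 - 2))) else (let g = (if (if false then true else true) then (7 < 4) else ((\h.true) 6)) in ((if g then 1 else 0) * ((\m.3) false))))
step 2: [if@0.0] (if (if (if true then true else false) then (let a = (let b = 3 in (\c.c)) in (a false)) else false) then ((let d = ((\e.1) false) in (d - d)) - ((let f = 4 in f) + (2 - 2))) else (let g = (if (if false then true else true) then (7 < 4) else ((\h.true) 6)) in ((if g then 1 else 0) * ((\m.3) false))))
step 3: [if@0.0] (if (if true then (let a = (let b = 3 in (\c.c)) in (a false)) else false) then ((let d = ((\e.1) false) in (d - d)) - ((let f = 4 in f) + (2 - 2))) else (let g = (if (if false then true else true) then (7 < 4) else ((\h.true) 6)) in ((if g then 1 else 0) * ((\m.3) false))))
step 4: [if@0] (if (let a = (let b = 3 in (\c.c)) in (a false)) then ((let d = ((\e.1) false) in (d - d)) - ((let f = 4 in f) + (2 - 2))) else (let g = (if (if false then true else true) then (7 < 4) else ((\h.true) 6)) in ((if g then 1 else 0) * ((\m.3) false))))
step 5: [let@0.0] (if (let a = (\c.c) in (a false)) then ((let d = ((\e.1) false) in (d - d)) - ((let f = 4 in f) + (2 - 2))) else (let g = (if (if false then true else true) then (7 < 4) else ((\h.true) 6)) in ((if g then 1 else 0) * ((\m.3) false))))
step 6: [let@0] (if ((\c.c) false) then ((let d = ((\e.1) false) in (d - d)) - ((let f = 4 in f) + (2 - 2))) else (let g = (if (if false then true else true) then (7 < 4) else ((\h.true) 6)) in ((if g then 1 else 0) * ((\m.3) false))))
step 7: [beta@0] (if false then ((let d = ((\e.1) false) in (d - d)) - ((let f = 4 in f) + (2 - 2))) else (let g = (if (if false then true else true) then (7 < 4) else ((\h.true) 6)) in ((if g then 1 else 0) * ((\m.3) false))))

Answer: beta at 0 : ((\c.c) false)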